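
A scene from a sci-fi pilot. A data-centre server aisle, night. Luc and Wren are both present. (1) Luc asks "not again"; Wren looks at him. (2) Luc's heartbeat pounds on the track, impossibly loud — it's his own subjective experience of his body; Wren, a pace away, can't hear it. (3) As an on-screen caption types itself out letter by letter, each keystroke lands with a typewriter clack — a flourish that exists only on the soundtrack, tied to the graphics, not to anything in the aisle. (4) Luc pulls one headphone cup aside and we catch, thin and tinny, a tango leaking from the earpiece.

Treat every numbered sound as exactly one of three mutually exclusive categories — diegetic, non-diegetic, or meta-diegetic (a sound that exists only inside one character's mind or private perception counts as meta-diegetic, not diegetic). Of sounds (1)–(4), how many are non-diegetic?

Sound (1): Luc is a character speaking aloud in the scene, so diegetic.
(2) point-of-audition from inside Luc's body; not a sound in the room → meta-diegetic.
(3) sound married to a title/caption — outside the diegesis by definition → non-diegetic.
Sound (4): it's leaking from a physical pair of headphones in the scene, so diegetic.
Non-diegetic: (3) — that's 1.

1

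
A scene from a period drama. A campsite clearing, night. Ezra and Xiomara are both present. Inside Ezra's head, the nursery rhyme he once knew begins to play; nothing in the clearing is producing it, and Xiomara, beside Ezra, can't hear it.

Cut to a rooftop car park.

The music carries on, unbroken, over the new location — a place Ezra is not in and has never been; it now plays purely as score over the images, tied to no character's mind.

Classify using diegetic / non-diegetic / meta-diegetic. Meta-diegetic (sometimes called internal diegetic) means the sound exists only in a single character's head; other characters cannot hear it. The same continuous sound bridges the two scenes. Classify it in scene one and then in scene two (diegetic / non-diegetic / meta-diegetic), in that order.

Scene one: the music exists only inside Ezra's mind; Xiomara can't hear it → meta-diegetic.
Scene two: it's detached from Ezra entirely and plays over unrelated images with no in-world source — conventional underscore → non-diegetic.

meta-diegetic, non-diegetic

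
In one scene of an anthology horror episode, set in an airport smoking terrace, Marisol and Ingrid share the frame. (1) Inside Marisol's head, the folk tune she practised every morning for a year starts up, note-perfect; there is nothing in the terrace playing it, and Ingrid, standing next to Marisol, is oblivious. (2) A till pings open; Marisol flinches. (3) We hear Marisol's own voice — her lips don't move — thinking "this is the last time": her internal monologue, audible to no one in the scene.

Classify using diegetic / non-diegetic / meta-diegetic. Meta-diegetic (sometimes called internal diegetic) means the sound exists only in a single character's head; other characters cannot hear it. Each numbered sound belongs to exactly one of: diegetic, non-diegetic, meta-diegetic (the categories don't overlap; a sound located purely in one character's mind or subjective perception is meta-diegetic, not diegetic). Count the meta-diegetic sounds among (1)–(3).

2

(1) the music is a memory playing inside Marisol's mind alone; no real-world source, Ingrid can't hear it → meta-diegetic.
Sound (2): the sound comes from a till physically present in the location, so diegetic.
Sound (3): it's Marisol's unspoken thought, heard only by the audience via her subjectivity, so meta-diegetic.
So 2 of the 3 are meta-diegetic: (1), (3).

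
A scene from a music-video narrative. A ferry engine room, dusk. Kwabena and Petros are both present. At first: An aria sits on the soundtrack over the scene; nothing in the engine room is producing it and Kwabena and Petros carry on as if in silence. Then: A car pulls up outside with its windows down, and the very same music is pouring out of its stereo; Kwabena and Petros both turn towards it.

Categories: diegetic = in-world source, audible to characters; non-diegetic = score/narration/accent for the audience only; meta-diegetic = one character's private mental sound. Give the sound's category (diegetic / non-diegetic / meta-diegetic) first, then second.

non-diegetic, diegetic

First: no in-world source exists and no character can hear it — underscore → non-diegetic.
Second: the car stereo is now a real source in the story world and the characters hear it → diegetic.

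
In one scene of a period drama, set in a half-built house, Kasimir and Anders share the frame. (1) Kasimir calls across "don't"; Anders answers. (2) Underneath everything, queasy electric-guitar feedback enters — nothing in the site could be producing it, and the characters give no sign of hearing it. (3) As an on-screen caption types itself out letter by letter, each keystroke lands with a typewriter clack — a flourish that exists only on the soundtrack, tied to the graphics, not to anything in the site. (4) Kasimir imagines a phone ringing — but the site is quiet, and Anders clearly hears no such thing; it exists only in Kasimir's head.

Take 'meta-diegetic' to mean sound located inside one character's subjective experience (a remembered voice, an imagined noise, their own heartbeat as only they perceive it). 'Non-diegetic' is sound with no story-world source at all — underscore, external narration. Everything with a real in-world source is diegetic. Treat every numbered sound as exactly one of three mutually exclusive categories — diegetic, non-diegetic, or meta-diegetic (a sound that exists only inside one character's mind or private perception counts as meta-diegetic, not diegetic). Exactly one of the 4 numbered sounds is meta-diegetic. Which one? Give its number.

4

(1) is diegetic: Kasimir is a character speaking aloud in the scene.
(2) is non-diegetic: it has no source in the story world and no character can hear it — it's underscore.
(3) it accompanies on-screen graphics, not anything inside the story world → non-diegetic.
(4) subjective to Kasimir: the site is silent and Anders hears nothing → meta-diegetic.
Only (4) is meta-diegetic.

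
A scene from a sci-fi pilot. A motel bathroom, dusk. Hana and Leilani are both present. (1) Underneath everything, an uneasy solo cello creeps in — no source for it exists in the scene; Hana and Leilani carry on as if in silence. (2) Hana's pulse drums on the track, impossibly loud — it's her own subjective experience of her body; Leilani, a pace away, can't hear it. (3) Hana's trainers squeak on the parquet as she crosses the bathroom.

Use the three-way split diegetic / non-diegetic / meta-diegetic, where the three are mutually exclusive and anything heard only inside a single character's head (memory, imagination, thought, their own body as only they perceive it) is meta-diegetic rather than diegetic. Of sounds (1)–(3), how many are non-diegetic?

(1) is non-diegetic: score with no on-screen or off-screen source; it exists for the audience alone.
(2) a subjective body sound — Hana's private perception, inaudible to Leilani → meta-diegetic.
Sound (3): a character's body making contact with the set — an in-world sound, so diegetic.
So 1 of the 3 is non-diegetic: (1).

1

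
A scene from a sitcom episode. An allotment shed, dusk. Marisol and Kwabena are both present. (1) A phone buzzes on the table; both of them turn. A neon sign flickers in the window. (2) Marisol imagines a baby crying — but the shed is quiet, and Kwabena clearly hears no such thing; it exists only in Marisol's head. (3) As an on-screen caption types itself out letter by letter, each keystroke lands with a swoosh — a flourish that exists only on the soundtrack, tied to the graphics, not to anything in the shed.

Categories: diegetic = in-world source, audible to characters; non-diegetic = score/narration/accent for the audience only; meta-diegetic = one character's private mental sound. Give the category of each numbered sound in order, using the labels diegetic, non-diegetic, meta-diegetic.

diegetic, meta-diegetic, non-diegetic

(1) is diegetic: an in-world source (a phone); characters could hear it.
(2) subjective to Marisol: the shed is silent and Kwabena hears nothing → meta-diegetic.
(3) is non-diegetic: the caption isn't part of the story world, so neither is the sound tied to it.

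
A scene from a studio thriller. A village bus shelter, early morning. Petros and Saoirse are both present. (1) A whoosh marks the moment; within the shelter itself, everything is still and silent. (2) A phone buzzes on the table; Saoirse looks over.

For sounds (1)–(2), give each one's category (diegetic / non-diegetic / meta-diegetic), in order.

Sound (1): nothing in the scene produces it; it's an accent added for the audience, so non-diegetic.
Sound (2): a phone is a real object/event in the scene's world, so diegetic.

non-diegetic, diegetic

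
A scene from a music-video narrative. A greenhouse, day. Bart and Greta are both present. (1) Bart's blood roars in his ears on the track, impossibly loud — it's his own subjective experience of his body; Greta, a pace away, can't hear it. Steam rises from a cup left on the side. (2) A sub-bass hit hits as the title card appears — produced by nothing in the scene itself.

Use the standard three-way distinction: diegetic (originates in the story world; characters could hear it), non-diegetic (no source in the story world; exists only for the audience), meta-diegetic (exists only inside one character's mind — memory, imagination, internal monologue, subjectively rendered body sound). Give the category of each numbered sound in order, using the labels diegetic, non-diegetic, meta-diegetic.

(1) it's Bart's internal bodily sensation rendered as sound; only Bart 'hears' it → meta-diegetic.
Sound (2): it's a sound-design accent with no in-world source; no one in the scene can hear it, so non-diegetic.

meta-diegetic, non-diegetic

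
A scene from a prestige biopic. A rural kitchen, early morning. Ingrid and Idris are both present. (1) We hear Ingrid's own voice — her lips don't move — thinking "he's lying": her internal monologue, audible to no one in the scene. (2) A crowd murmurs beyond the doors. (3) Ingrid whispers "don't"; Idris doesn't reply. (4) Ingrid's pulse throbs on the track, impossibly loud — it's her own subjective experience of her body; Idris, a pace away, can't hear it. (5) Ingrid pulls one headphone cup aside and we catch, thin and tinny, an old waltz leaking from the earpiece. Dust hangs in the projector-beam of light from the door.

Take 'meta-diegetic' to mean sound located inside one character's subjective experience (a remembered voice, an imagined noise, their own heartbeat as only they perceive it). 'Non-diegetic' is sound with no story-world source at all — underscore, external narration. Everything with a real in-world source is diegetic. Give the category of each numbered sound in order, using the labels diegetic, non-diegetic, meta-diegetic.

meta-diegetic, diegetic, diegetic, meta-diegetic, diegetic

(1) is meta-diegetic: internal monologue — inside Ingrid's mind, not spoken into the scene.
(2) is diegetic: it's the actual ambient sound of the location.
(3) Ingrid is a character speaking aloud in the scene → diegetic.
Sound (4): it's Ingrid's internal bodily sensation rendered as sound; only Ingrid 'hears' it, so meta-diegetic.
(5) the earpiece is a real device on Ingrid's head — source music → diegetic.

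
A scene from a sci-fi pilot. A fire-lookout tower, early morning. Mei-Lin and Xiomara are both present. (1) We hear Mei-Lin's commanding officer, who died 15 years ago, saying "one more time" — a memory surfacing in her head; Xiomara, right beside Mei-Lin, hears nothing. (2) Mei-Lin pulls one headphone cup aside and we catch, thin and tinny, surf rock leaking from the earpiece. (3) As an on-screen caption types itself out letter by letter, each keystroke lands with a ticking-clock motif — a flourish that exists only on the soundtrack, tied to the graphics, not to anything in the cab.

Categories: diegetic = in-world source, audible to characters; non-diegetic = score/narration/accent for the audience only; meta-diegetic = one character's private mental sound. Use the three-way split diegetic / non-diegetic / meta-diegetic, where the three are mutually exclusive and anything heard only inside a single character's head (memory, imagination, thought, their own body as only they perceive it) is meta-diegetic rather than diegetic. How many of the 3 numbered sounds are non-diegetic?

1

(1) a remembered line, private to Mei-Lin — not present in the room, not audible to Xiomara → meta-diegetic.
(2) it's leaking from a physical pair of headphones in the scene → diegetic.
(3) is non-diegetic: the caption isn't part of the story world, so neither is the sound tied to it.
So 1 of the 3 is non-diegetic: (3).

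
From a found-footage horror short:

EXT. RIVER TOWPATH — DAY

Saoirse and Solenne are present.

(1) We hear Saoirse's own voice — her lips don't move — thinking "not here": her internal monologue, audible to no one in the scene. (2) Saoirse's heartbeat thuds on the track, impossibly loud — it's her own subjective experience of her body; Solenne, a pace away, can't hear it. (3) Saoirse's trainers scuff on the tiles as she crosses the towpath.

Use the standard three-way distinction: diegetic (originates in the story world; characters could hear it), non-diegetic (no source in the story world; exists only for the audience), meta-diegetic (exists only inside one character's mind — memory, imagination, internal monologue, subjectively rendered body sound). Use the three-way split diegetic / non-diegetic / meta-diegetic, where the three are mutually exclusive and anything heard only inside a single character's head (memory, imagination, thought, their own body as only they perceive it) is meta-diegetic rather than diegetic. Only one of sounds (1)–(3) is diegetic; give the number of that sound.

(1) it's Saoirse's unspoken thought, heard only by the audience via her subjectivity → meta-diegetic.
Sound (2): point-of-audition from inside Saoirse's body; not a sound in the room, so meta-diegetic.
Sound (3): it's the physical sound of Saoirse moving in the space, so diegetic.
Only (3) is diegetic.

3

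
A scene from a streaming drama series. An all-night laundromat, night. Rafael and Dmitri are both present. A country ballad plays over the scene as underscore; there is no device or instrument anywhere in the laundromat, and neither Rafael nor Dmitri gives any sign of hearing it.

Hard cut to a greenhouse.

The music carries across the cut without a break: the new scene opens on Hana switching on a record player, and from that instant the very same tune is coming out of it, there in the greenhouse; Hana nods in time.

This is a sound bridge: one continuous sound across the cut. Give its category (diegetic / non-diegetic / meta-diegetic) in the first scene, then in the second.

Scene one: there's no in-world source anywhere and no character hears it — underscore for the audience only → non-diegetic.
Scene two: once Hana turns on a record player, the music has a real source in the story world and Hana reacts to it → diegetic.

non-diegetic, diegetic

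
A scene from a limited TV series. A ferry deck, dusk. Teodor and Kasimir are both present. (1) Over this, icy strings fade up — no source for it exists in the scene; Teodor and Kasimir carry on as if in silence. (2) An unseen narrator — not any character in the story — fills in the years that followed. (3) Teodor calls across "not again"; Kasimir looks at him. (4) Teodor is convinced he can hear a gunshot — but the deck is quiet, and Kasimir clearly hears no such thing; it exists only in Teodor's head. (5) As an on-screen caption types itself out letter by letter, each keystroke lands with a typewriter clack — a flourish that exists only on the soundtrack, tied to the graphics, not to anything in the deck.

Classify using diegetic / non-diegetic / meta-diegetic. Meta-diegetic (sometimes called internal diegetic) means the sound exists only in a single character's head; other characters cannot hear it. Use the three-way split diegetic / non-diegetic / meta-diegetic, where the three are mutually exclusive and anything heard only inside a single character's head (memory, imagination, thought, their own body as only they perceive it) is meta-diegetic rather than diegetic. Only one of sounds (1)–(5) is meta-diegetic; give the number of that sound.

Sound (1): it has no source in the story world and no character can hear it — it's underscore, so non-diegetic.
(2) is non-diegetic: external voice-over — not a character, not heard by anyone in the scene.
(3) is diegetic: spoken by a character present in the story world.
(4) is meta-diegetic: Teodor alone 'hears' it — an imagined sound, not present in the space.
(5) is non-diegetic: it accompanies on-screen graphics, not anything inside the story world.
Only (4) is meta-diegetic.

4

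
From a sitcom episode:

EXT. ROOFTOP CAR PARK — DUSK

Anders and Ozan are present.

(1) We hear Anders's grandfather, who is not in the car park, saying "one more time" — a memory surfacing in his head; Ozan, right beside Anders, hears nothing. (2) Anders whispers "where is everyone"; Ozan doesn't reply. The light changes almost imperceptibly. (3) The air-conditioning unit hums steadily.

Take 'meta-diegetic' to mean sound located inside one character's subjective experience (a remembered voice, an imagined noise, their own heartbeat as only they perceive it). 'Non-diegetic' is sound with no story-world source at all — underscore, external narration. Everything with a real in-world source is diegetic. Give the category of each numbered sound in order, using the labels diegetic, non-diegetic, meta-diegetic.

meta-diegetic, diegetic, diegetic

(1) is meta-diegetic: a remembered line, private to Anders — not present in the room, not audible to Ozan.
(2) Anders is a character speaking aloud in the scene → diegetic.
(3) the air-conditioning unit is part of the location's real environment → diegetic.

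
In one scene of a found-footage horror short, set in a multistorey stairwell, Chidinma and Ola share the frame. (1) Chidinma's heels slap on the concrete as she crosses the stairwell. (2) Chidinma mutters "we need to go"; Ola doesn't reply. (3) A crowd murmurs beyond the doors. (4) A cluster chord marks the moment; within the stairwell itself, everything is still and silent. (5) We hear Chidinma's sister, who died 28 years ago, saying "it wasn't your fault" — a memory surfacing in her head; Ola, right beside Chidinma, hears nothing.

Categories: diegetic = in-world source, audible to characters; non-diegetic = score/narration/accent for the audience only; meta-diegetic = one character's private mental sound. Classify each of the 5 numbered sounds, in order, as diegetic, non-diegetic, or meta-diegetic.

(1) is diegetic: Chidinma's footsteps are produced in the story world.
Sound (2): spoken by a character present in the story world, so diegetic.
(3) is diegetic: a crowd is part of the location's real environment.
(4) an editorial stinger — it belongs to the cut, not the story world → non-diegetic.
(5) it's Chidinma's recollection rendered as sound; the other character can't hear it → meta-diegetic.

diegetic, diegetic, diegetic, non-diegetic, meta-diegetic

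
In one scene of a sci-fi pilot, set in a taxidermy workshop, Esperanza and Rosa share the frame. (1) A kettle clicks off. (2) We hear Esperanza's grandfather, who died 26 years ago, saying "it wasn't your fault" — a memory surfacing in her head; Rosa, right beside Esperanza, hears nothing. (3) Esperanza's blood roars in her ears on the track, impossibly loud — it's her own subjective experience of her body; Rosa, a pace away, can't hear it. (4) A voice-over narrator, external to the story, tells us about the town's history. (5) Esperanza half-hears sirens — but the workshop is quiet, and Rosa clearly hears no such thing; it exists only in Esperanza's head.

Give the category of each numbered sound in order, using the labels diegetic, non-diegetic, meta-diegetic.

diegetic, meta-diegetic, meta-diegetic, non-diegetic, meta-diegetic

(1) is diegetic: the sound comes from a kettle physically present in the location.
(2) a remembered line, private to Esperanza — not present in the room, not audible to Rosa → meta-diegetic.
(3) is meta-diegetic: point-of-audition from inside Esperanza's body; not a sound in the room.
Sound (4): commentary laid over the scene from outside the fiction, so non-diegetic.
Sound (5): the sound is imagined by Esperanza; nothing in the story world is producing it and Rosa can't hear it, so meta-diegetic.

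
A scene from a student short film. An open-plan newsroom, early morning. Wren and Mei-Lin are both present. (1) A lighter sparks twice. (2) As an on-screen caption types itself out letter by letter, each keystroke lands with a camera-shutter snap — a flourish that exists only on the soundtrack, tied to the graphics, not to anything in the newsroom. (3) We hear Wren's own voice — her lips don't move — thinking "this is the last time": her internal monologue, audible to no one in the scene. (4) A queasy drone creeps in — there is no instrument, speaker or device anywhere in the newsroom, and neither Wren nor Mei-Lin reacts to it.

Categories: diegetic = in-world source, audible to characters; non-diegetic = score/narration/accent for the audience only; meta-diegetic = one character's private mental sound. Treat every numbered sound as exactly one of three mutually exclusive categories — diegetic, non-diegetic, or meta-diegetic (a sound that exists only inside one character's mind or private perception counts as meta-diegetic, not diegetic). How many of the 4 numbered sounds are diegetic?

1

(1) is diegetic: a lighter is a real object/event in the scene's world.
(2) is non-diegetic: sound married to a title/caption — outside the diegesis by definition.
(3) internal monologue — inside Wren's mind, not spoken into the scene → meta-diegetic.
(4) score with no on-screen or off-screen source; it exists for the audience alone → non-diegetic.
So 1 of the 4 is diegetic: (1).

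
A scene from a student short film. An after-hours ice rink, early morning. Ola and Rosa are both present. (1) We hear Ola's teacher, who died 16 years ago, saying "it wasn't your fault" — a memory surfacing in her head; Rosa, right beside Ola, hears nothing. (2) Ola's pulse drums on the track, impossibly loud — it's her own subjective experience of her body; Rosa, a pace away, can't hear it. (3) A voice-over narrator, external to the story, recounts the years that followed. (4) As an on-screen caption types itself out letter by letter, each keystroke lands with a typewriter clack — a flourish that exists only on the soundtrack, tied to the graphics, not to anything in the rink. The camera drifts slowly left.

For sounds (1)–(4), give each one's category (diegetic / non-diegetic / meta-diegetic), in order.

meta-diegetic, meta-diegetic, non-diegetic, non-diegetic

(1) is meta-diegetic: the voice is a memory playing only inside Ola's mind; Rosa can't hear it.
Sound (2): it's Ola's internal bodily sensation rendered as sound; only Ola 'hears' it, so meta-diegetic.
Sound (3): the narrator exists outside the story world, addressing only the audience, so non-diegetic.
Sound (4): it accompanies on-screen graphics, not anything inside the story world, so non-diegetic.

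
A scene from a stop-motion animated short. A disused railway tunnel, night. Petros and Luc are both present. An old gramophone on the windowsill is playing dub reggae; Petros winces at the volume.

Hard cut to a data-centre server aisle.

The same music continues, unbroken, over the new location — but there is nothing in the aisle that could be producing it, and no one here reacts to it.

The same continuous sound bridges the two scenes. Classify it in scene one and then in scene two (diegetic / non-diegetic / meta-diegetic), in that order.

Scene one: an old gramophone is an on-screen source and Petros reacts to it → diegetic.
Scene two: there is no source in the aisle and no one hears it — it's now underscore → non-diegetic.

diegetic, non-diegetic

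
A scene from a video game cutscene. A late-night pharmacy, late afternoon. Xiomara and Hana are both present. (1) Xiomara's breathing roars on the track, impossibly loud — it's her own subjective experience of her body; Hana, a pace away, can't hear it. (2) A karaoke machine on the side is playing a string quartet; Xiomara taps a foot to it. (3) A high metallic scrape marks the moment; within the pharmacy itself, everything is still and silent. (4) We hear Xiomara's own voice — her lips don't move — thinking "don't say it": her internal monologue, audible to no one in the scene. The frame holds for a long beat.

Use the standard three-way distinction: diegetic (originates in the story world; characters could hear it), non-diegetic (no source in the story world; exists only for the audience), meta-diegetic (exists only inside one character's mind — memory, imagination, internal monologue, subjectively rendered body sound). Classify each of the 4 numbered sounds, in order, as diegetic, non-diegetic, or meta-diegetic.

Sound (1): a subjective body sound — Xiomara's private perception, inaudible to Hana, so meta-diegetic.
(2) source music from a karaoke machine, which exists in the story world → diegetic.
Sound (3): nothing in the scene produces it; it's an accent added for the audience, so non-diegetic.
(4) it's Xiomara's unspoken thought, heard only by the audience via her subjectivity → meta-diegetic.

meta-diegetic, diegetic, non-diegetic, meta-diegetic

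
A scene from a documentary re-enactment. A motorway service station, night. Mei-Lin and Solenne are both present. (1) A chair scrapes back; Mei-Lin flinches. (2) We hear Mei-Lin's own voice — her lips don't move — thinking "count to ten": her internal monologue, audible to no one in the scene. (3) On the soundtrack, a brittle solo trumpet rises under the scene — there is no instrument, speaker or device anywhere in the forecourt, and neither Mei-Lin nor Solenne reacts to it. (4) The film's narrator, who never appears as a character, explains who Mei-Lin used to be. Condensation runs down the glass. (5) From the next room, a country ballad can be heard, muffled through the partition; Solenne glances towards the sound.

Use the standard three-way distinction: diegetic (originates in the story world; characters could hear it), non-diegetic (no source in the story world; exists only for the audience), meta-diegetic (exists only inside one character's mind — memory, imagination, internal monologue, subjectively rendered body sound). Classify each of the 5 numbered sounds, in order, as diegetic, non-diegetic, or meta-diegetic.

(1) a chair is a real object/event in the scene's world → diegetic.
(2) is meta-diegetic: Mei-Lin's thought-voice: a private mental sound no other character can hear.
Sound (3): nothing in the forecourt produces it and the characters don't hear it — pure soundtrack, so non-diegetic.
Sound (4): the narrator exists outside the story world, addressing only the audience, so non-diegetic.
Sound (5): the music has an off-screen but real-world source and a character hears it, so diegetic.

diegetic, meta-diegetic, non-diegetic, non-diegetic, diegetic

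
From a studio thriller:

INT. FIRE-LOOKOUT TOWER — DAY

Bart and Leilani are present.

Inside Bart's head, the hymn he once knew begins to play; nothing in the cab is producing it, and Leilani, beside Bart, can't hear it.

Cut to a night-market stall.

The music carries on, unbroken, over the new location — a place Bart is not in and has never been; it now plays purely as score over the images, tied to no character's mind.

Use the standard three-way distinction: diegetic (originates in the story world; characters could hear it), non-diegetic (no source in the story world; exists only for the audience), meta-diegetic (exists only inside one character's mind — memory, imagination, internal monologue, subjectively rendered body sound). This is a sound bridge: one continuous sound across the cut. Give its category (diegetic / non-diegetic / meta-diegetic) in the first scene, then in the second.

meta-diegetic, non-diegetic

Scene one: the music exists only inside Bart's mind; Leilani can't hear it → meta-diegetic.
Scene two: it's detached from Bart entirely and plays over unrelated images with no in-world source — conventional underscore → non-diegetic.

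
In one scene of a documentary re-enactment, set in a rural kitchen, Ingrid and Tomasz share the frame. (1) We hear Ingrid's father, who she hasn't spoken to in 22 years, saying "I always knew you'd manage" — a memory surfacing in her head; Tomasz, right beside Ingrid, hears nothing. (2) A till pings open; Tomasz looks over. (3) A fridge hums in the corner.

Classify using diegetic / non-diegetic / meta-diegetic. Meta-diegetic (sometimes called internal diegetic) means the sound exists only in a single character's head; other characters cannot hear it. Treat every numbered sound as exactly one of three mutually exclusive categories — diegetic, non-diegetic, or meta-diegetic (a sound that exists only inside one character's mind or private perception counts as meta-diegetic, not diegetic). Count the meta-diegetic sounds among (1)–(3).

1

Sound (1): the voice is a memory playing only inside Ingrid's mind; Tomasz can't hear it, so meta-diegetic.
(2) a till is a real object/event in the scene's world → diegetic.
Sound (3): it's the actual ambient sound of the location, so diegetic.
So 1 of the 3 is meta-diegetic: (1).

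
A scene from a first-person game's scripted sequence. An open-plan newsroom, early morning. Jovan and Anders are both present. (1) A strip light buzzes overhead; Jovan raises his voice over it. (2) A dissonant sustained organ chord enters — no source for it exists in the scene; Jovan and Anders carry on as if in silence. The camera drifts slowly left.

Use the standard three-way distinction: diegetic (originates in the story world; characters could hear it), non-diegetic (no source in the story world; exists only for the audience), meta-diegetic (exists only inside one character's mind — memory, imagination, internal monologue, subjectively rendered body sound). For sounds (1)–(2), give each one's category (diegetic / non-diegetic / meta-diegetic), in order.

diegetic, non-diegetic

Sound (1): a strip light is part of the location's real environment, so diegetic.
Sound (2): it has no source in the story world and no character can hear it — it's underscore, so non-diegetic.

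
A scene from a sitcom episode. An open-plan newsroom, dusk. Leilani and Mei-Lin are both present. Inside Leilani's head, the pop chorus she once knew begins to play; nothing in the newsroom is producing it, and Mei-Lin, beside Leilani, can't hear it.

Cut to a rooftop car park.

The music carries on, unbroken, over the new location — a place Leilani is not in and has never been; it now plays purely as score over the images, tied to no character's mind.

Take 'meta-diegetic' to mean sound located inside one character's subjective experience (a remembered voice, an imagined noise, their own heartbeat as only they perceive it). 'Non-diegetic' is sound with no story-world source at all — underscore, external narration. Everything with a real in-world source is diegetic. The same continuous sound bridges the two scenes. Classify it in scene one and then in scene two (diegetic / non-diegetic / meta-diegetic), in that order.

Scene one: the music exists only inside Leilani's mind; Mei-Lin can't hear it → meta-diegetic.
Scene two: it's detached from Leilani entirely and plays over unrelated images with no in-world source — conventional underscore → non-diegetic.

meta-diegetic, non-diegetic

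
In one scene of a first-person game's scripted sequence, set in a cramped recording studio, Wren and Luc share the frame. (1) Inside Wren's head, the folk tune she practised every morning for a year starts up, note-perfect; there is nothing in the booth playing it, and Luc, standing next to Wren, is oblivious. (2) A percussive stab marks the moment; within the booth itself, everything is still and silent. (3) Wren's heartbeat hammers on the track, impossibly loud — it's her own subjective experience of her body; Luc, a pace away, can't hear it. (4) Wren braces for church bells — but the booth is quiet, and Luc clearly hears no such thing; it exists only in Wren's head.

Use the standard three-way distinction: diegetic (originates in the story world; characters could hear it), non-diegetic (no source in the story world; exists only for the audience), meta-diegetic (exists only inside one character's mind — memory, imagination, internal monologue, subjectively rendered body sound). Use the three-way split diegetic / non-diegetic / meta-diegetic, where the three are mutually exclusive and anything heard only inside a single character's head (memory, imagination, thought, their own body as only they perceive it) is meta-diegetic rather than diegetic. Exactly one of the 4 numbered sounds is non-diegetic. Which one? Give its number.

Sound (1): the music is a memory playing inside Wren's mind alone; no real-world source, Luc can't hear it, so meta-diegetic.
Sound (2): nothing in the scene produces it; it's an accent added for the audience, so non-diegetic.
(3) is meta-diegetic: it's Wren's internal bodily sensation rendered as sound; only Wren 'hears' it.
(4) is meta-diegetic: the sound is imagined by Wren; nothing in the story world is producing it and Luc can't hear it.
Only (2) is non-diegetic.

2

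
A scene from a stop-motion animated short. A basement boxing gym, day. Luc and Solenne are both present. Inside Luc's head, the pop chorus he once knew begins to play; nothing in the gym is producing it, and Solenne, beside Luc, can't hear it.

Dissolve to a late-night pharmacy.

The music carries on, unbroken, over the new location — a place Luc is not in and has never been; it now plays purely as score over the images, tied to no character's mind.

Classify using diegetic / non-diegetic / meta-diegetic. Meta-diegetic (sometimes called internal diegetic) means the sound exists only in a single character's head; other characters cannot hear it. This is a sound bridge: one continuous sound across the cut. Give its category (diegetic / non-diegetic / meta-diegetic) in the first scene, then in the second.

Scene one: the music exists only inside Luc's mind; Solenne can't hear it → meta-diegetic.
Scene two: it's detached from Luc entirely and plays over unrelated images with no in-world source — conventional underscore → non-diegetic.

meta-diegetic, non-diegetic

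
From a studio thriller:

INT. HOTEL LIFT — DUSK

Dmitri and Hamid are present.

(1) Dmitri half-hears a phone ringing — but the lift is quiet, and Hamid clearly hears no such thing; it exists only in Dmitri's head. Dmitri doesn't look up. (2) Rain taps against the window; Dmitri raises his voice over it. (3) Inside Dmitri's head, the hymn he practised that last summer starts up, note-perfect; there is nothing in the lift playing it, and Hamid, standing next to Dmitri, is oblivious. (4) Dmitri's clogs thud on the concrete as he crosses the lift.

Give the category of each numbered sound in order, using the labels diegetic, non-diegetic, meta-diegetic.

meta-diegetic, diegetic, meta-diegetic, diegetic

(1) Dmitri alone 'hears' it — an imagined sound, not present in the space → meta-diegetic.
(2) rain is part of the location's real environment → diegetic.
Sound (3): it lives in Dmitri's subjectivity, not in the lift, so meta-diegetic.
(4) is diegetic: Dmitri's footsteps are produced in the story world.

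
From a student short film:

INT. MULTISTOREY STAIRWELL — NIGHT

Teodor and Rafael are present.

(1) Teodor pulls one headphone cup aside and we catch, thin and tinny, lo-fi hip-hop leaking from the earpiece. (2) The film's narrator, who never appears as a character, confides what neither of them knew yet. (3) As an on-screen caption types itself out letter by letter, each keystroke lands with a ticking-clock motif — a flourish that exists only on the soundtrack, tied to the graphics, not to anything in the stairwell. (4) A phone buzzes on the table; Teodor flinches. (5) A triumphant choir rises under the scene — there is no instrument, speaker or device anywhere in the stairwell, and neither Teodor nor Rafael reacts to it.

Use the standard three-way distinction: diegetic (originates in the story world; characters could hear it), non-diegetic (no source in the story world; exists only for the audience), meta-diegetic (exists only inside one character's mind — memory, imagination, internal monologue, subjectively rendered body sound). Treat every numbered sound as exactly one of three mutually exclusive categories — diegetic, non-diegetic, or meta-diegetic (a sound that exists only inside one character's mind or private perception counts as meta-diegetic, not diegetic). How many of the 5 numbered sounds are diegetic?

2

(1) is diegetic: it's leaking from a physical pair of headphones in the scene.
Sound (2): the narrator exists outside the story world, addressing only the audience, so non-diegetic.
(3) is non-diegetic: sound married to a title/caption — outside the diegesis by definition.
(4) the sound comes from a phone physically present in the location → diegetic.
(5) nothing in the stairwell produces it and the characters don't hear it — pure soundtrack → non-diegetic.
So 2 of the 5 are diegetic: (1), (4).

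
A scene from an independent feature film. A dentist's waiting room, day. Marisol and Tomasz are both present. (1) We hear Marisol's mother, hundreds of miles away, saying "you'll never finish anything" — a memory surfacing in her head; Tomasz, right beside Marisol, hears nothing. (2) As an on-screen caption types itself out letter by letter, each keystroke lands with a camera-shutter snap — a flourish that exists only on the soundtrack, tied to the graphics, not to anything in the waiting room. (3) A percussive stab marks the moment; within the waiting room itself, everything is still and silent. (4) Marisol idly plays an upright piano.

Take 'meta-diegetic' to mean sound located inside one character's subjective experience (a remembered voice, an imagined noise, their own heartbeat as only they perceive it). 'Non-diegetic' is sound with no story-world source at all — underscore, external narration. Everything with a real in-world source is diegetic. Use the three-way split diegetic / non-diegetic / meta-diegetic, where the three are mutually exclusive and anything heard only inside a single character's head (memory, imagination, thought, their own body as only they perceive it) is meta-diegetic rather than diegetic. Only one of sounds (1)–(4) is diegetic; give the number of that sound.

(1) is meta-diegetic: a remembered line, private to Marisol — not present in the room, not audible to Tomasz.
Sound (2): sound married to a title/caption — outside the diegesis by definition, so non-diegetic.
(3) is non-diegetic: nothing in the scene produces it; it's an accent added for the audience.
(4) is diegetic: the instrument and the performer are both in the scene.
Only (4) is diegetic.

4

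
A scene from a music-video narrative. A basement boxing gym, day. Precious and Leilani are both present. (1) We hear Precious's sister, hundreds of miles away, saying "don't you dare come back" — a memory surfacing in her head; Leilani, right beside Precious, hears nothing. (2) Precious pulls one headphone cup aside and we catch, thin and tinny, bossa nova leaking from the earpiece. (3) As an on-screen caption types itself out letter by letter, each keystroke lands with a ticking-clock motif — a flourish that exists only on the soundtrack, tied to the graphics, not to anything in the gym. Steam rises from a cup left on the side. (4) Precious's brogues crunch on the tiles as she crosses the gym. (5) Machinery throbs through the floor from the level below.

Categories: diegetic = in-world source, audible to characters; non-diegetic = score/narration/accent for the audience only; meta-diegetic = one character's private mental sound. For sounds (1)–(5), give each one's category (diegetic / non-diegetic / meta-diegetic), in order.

meta-diegetic, diegetic, non-diegetic, diegetic, diegetic

(1) a remembered line, private to Precious — not present in the room, not audible to Leilani → meta-diegetic.
Sound (2): the headphones are an on-screen source, so diegetic.
(3) it accompanies on-screen graphics, not anything inside the story world → non-diegetic.
(4) is diegetic: a character's body making contact with the set — an in-world sound.
(5) is diegetic: ambient/room sound belonging to the story's physical space.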